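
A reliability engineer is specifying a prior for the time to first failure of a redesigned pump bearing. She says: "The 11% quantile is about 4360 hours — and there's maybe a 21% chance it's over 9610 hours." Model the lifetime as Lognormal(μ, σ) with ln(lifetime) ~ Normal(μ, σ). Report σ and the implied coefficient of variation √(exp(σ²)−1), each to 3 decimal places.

σ ≈ 0.389, CV ≈ 0.404

If T ~ Lognormal(μ,σ) then ln T ~ Normal(μ,σ), so the p-quantile of ln T is μ + z_p·σ.
ln(4360) = 8.38 and ln(9610) = 9.171; z_{0.11} = -1.227, z_{0.79} = 0.8064.
σ = (9.171 − 8.38)/(0.8064 − (-1.227)) = 0.389.
μ = 8.38 − (-1.227)·0.389 = 8.857.
CV = √(exp(σ²)−1) = √(exp(0.1511)−1) = 0.404.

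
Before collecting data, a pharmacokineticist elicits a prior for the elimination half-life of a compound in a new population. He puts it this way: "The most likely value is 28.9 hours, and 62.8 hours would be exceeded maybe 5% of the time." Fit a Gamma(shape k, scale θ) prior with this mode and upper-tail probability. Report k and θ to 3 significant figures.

k ≈ 5.57, θ ≈ 6.32

Gamma(k,θ) with k>1 has mode (k−1)θ, so θ = 28.9/(k−1).
Need P(X < 62.8) = 0.95 with θ tied to k this way. Start at k = 2, θ = 28.9: P(X<62.8) ≈ 0.639.
Too low — raise k to concentrate. Iterating converges to k ≈ 5.57.
Then θ = 28.9/(5.57−1) ≈ 6.32.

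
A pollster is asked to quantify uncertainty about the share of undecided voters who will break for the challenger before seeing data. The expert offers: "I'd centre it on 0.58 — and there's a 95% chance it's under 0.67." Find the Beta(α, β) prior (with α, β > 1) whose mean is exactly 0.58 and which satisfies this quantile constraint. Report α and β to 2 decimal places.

With mean 0.58 fixed, write α = 0.58s, β = 0.42s where s = α+β.
Need P(θ < 0.67) = 0.95 under Beta(0.58s, 0.42s). Normal approximation: (q−m)/√(m(1−m)/s) ≈ z_{0.95} = 1.64, so s ≈ 0.58·0.42·(1.64)²/(0.67−0.58)² = 81.4.
At s = 81.4: P(θ<0.67) ≈ 0.953. Adjusting to match 0.95 gives s ≈ 78.41.
So α = 0.58·78.41 ≈ 45.48, β = 0.42·78.41 ≈ 32.93.

α ≈ 45.48, β ≈ 32.93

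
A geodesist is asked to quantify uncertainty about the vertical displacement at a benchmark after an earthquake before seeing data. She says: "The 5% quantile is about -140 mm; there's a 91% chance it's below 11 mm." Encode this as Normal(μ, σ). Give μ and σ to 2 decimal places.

μ = -56.81, σ = 50.58

The p-quantile of Normal(μ,σ) is μ + z_p·σ, with z_{0.05} = -1.645 and z_{0.91} = 1.341.
Eliminate σ: μ = (z₂·x₁ − z₁·x₂)/(z₂ − z₁) = (1.341·-140 − (-1.645)·11)/2.986 = -56.81.
Then σ = (x₂ − x₁)/(z₂ − z₁) = (11 − -140)/2.986 = 50.58.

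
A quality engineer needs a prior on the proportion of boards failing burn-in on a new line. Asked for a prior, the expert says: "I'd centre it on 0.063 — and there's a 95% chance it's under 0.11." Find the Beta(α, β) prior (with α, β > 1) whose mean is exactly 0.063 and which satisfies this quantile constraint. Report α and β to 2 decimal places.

α ≈ 5.61, β ≈ 83.41

With mean 0.063 fixed, write α = 0.063s, β = 0.937s where s = α+β.
Need P(θ < 0.11) = 0.95 under Beta(0.063s, 0.937s). Normal approximation: (q−m)/√(m(1−m)/s) ≈ z_{0.95} = 1.64, so s ≈ 0.063·0.937·(1.64)²/(0.11−0.063)² = 72.3.
At s = 72.3: P(θ<0.11) ≈ 0.934. Adjusting to match 0.95 gives s ≈ 89.02.
So α = 0.063·89.02 ≈ 5.61, β = 0.937·89.02 ≈ 83.41.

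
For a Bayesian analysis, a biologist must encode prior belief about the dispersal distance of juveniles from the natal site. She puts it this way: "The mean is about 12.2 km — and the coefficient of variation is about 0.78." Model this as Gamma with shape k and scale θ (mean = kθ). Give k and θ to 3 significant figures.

For Gamma(k, scale θ): mean = kθ, variance = kθ², so CV = 1/√k.
CV = 0.78, hence k = 1/CV² = 1.64.
Then θ = mean/k = 12.2/1.64 = 7.42.

k ≈ 1.64, θ ≈ 7.42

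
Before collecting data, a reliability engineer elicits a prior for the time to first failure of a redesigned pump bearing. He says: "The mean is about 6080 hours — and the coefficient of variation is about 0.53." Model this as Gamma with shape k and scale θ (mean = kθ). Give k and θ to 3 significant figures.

For Gamma(k, scale θ): mean = kθ, variance = kθ², so CV = 1/√k.
CV = 0.53, hence k = 1/CV² = 3.56.
Then θ = mean/k = 6080/3.56 = 1710.

k ≈ 3.56, θ ≈ 1710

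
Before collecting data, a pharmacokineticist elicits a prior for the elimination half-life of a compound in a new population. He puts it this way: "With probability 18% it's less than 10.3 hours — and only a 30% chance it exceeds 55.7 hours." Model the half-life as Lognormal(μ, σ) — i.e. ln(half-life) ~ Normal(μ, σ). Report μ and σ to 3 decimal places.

If T ~ Lognormal(μ,σ) then ln T ~ Normal(μ,σ), so the p-quantile of ln T is μ + z_p·σ.
ln(10.3) = 2.332 and ln(55.7) = 4.02; z_{0.18} = -0.9154, z_{0.7} = 0.5244.
σ = (4.02 − 2.332)/(0.5244 − (-0.9154)) = 1.172.
μ = 2.332 − (-0.9154)·1.172 = 3.405.

μ ≈ 3.405, σ ≈ 1.172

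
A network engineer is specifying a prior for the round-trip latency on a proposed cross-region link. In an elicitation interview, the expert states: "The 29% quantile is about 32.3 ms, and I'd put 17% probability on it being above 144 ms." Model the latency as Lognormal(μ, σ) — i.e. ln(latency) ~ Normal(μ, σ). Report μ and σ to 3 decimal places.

μ ≈ 4.024, σ ≈ 0.992

If T ~ Lognormal(μ,σ) then ln T ~ Normal(μ,σ), so the p-quantile of ln T is μ + z_p·σ.
ln(32.3) = 3.475 and ln(144) = 4.97; z_{0.29} = -0.5534, z_{0.83} = 0.9542.
σ = (4.97 − 3.475)/(0.9542 − (-0.5534)) = 0.992.
μ = 3.475 − (-0.5534)·0.992 = 4.024.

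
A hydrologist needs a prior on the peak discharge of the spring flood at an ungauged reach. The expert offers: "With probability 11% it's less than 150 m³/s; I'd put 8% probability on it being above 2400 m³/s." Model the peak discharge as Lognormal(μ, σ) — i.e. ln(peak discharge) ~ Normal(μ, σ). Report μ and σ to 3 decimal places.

μ ≈ 6.303, σ ≈ 1.054

If T ~ Lognormal(μ,σ) then ln T ~ Normal(μ,σ), so the p-quantile of ln T is μ + z_p·σ.
ln(150) = 5.011 and ln(2400) = 7.783; z_{0.11} = -1.227, z_{0.92} = 1.405.
σ = (7.783 − 5.011)/(1.405 − (-1.227)) = 1.054.
μ = 5.011 − (-1.227)·1.054 = 6.303.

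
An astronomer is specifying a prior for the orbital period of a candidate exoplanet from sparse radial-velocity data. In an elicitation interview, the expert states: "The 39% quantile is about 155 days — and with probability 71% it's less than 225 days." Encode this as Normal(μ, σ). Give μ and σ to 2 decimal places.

The p-quantile of Normal(μ,σ) is μ + z_p·σ, with z_{0.39} = -0.2793 and z_{0.71} = 0.5534.
Eliminate σ: μ = (z₂·x₁ − z₁·x₂)/(z₂ − z₁) = (0.5534·155 − (-0.2793)·225)/0.8327 = 178.48.
Then σ = (x₂ − x₁)/(z₂ − z₁) = (225 − 155)/0.8327 = 84.06.

μ = 178.48, σ = 84.06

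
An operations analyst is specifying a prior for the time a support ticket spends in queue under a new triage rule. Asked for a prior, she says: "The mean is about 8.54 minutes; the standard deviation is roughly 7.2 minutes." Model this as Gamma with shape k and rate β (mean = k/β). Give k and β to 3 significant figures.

k ≈ 1.41, β ≈ 0.165

For Gamma(k, rate β): mean = k/β, variance = k/β², so CV = 1/√k.
CV = SD/mean = 7.2/8.54 = 0.8431, hence k = 1/CV² = 1.41.
Then β = k/mean = 1.41/8.54 = 0.165.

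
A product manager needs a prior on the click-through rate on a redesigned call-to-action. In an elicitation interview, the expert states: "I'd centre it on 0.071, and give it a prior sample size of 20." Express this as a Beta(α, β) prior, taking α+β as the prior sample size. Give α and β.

Under the effective-sample-size interpretation, Beta(α, β) has prior mean α/(α+β) and prior sample size α+β.
So α+β = 20 and α/(α+β) = 0.071, giving α = 0.071·20 = 1.42 and β = 20 − 1.42 = 18.58.

α = 1.42, β = 18.58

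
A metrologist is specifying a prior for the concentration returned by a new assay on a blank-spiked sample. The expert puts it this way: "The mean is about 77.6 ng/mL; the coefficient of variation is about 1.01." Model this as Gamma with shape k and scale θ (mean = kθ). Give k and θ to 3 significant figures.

For Gamma(k, scale θ): mean = kθ, variance = kθ², so CV = 1/√k.
CV = 1.01, hence k = 1/CV² = 0.98.
Then θ = mean/k = 77.6/0.98 = 79.2.

k ≈ 0.98, θ ≈ 79.2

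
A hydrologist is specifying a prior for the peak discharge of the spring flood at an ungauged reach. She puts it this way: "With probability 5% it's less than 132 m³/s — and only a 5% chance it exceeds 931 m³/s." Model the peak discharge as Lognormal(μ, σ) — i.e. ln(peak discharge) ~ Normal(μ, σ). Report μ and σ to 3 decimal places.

If T ~ Lognormal(μ,σ) then ln T ~ Normal(μ,σ), so the p-quantile of ln T is μ + z_p·σ.
ln(132) = 4.883 and ln(931) = 6.836; z_{0.05} = -1.645, z_{0.95} = 1.645.
σ = (6.836 − 4.883)/(1.645 − (-1.645)) = 0.594.
μ = 4.883 − (-1.645)·0.594 = 5.860.

μ ≈ 5.860, σ ≈ 0.594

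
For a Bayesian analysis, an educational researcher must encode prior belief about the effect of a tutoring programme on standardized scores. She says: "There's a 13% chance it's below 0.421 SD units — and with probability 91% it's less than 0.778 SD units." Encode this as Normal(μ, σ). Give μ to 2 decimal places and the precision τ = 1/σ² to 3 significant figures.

For Normal(μ,σ), the p-quantile is μ + z_p·σ. Here z_{0.13} = -1.126, z_{0.91} = 1.341.
So 0.421 = μ − 1.126σ and 0.778 = μ + 1.341σ.
Subtracting: σ = (0.778 − 0.421)/(1.341 − (-1.126)) = 0.14.
Then μ = 0.421 − (-1.126)·0.14 = 0.58.
Precision τ = 1/σ² = 1/0.1447² = 47.8.

μ = 0.58, τ = 47.8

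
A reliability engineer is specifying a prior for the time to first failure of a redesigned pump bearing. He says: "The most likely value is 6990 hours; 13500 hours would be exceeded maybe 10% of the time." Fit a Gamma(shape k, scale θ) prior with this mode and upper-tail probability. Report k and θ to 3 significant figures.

k ≈ 5.42, θ ≈ 1580

Gamma(k,θ) with k>1 has mode (k−1)θ, so θ = 6990/(k−1).
Need P(X < 13500) = 0.9 with θ tied to k this way. Start at k = 2, θ = 6990: P(X<13500) ≈ 0.575.
Too low — raise k to concentrate. Iterating converges to k ≈ 5.42.
Then θ = 6990/(5.42−1) ≈ 1580.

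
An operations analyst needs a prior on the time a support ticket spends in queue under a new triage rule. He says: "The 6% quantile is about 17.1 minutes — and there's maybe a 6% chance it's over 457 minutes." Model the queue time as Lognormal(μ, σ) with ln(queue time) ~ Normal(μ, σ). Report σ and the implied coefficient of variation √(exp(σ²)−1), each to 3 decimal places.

If T ~ Lognormal(μ,σ) then ln T ~ Normal(μ,σ), so the p-quantile of ln T is μ + z_p·σ.
ln(17.1) = 2.839 and ln(457) = 6.125; z_{0.06} = -1.555, z_{0.94} = 1.555.
σ = (6.125 − 2.839)/(1.555 − (-1.555)) = 1.057.
μ = 2.839 − (-1.555)·1.057 = 4.482.
CV = √(exp(σ²)−1) = √(exp(1.1164)−1) = 1.433.

σ ≈ 1.057, CV ≈ 1.433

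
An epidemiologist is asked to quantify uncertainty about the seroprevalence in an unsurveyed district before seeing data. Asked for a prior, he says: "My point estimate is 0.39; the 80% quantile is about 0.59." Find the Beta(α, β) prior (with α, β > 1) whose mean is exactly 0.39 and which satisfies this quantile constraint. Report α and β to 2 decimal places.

With mean 0.39 fixed, write α = 0.39s, β = 0.61s where s = α+β.
Need P(θ < 0.59) = 0.8 under Beta(0.39s, 0.61s). Normal approximation: (q−m)/√(m(1−m)/s) ≈ z_{0.8} = 0.842, so s ≈ 0.39·0.61·(0.842)²/(0.59−0.39)² = 4.2.
At s = 4.2: P(θ<0.59) ≈ 0.803. Adjusting to match 0.8 gives s ≈ 4.10.
So α = 0.39·4.10 ≈ 1.60, β = 0.61·4.10 ≈ 2.50.

α ≈ 1.60, β ≈ 2.50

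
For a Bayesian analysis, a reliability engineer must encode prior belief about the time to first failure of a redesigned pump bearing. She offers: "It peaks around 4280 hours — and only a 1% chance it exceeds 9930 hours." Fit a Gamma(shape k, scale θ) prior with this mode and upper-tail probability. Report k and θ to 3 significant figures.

k ≈ 7.73, θ ≈ 636

Gamma(k,θ) with k>1 has mode (k−1)θ, so θ = 4280/(k−1).
Need P(X < 9930) = 0.99 with θ tied to k this way. Start at k = 2, θ = 4280: P(X<9930) ≈ 0.674.
Too low — raise k to concentrate. Iterating converges to k ≈ 7.73.
Then θ = 4280/(7.73−1) ≈ 636.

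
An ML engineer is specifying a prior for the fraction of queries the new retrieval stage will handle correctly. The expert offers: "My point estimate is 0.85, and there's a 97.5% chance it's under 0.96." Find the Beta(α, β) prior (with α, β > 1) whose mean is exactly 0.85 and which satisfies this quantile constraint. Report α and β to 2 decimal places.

α ≈ 20.20, β ≈ 3.57

With mean 0.85 fixed, write α = 0.85s, β = 0.15s where s = α+β.
Need P(θ < 0.96) = 0.975 under Beta(0.85s, 0.15s). Normal approximation: (q−m)/√(m(1−m)/s) ≈ z_{0.975} = 1.96, so s ≈ 0.85·0.15·(1.96)²/(0.96−0.85)² = 40.5.
At s = 40.5: P(θ<0.96) ≈ 0.996. Adjusting to match 0.975 gives s ≈ 23.77.
So α = 0.85·23.77 ≈ 20.20, β = 0.15·23.77 ≈ 3.57.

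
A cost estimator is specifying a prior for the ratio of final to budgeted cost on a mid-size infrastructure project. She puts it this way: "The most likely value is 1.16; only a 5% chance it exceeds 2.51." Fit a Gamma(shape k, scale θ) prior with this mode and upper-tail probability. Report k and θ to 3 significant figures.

Gamma(k,θ) with k>1 has mode (k−1)θ, so θ = 1.16/(k−1).
Need P(X < 2.51) = 0.95 with θ tied to k this way. Start at k = 2, θ = 1.16: P(X<2.51) ≈ 0.637.
Too low — raise k to concentrate. Iterating converges to k ≈ 5.62.
Then θ = 1.16/(5.62−1) ≈ 0.251.

k ≈ 5.62, θ ≈ 0.251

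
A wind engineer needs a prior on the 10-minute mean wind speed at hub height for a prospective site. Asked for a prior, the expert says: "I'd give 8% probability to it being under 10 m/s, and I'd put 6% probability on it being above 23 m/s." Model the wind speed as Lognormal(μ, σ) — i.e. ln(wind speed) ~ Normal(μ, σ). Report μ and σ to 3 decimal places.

μ ≈ 2.698, σ ≈ 0.281

If T ~ Lognormal(μ,σ) then ln T ~ Normal(μ,σ), so the p-quantile of ln T is μ + z_p·σ.
ln(10) = 2.303 and ln(23) = 3.135; z_{0.08} = -1.405, z_{0.94} = 1.555.
σ = (3.135 − 2.303)/(1.555 − (-1.405)) = 0.281.
μ = 2.303 − (-1.405)·0.281 = 2.698.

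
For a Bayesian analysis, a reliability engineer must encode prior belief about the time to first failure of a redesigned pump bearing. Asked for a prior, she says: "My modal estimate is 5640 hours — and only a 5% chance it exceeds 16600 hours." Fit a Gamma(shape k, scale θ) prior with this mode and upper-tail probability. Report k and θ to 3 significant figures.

k ≈ 3.28, θ ≈ 2470

Gamma(k,θ) with k>1 has mode (k−1)θ, so θ = 5640/(k−1).
Need P(X < 16600) = 0.95 with θ tied to k this way. Start at k = 2, θ = 5640: P(X<16600) ≈ 0.792.
Too low — raise k to concentrate. Iterating converges to k ≈ 3.28.
Then θ = 5640/(3.28−1) ≈ 2470.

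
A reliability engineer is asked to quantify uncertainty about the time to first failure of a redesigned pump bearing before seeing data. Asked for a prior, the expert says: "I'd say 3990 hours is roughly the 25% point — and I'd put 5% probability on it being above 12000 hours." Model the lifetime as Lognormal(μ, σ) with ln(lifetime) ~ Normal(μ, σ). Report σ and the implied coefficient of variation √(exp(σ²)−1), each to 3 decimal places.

If T ~ Lognormal(μ,σ) then ln T ~ Normal(μ,σ), so the p-quantile of ln T is μ + z_p·σ.
ln(3990) = 8.292 and ln(12000) = 9.393; z_{0.25} = -0.6745, z_{0.95} = 1.645.
σ = (9.393 − 8.292)/(1.645 − (-0.6745)) = 0.475.
μ = 8.292 − (-0.6745)·0.475 = 8.612.
CV = √(exp(σ²)−1) = √(exp(0.2254)−1) = 0.503.

σ ≈ 0.475, CV ≈ 0.503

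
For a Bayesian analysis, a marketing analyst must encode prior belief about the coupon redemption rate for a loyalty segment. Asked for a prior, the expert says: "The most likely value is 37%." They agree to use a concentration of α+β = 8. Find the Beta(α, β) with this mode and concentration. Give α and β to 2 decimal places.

For α,β > 1 the Beta mode is (α−1)/(α+β−2). With α+β = 8, the mode is (α−1)/6.
Set (α−1)/6 = 0.37 → α = 1 + 0.37·6 = 3.22.
β = 8 − α = 4.78.

α = 3.22, β = 4.78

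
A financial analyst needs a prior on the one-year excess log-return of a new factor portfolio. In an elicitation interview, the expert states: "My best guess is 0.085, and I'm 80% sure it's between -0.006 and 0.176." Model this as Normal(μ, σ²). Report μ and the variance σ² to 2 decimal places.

μ = 0.09, σ² = 0.01

A symmetric 80% interval runs μ ± z·σ with z = 1.282.
Half-width = 0.091, so σ = 0.091/1.282 = 0.071 and σ² = 0.01.
μ is the stated best guess, 0.09.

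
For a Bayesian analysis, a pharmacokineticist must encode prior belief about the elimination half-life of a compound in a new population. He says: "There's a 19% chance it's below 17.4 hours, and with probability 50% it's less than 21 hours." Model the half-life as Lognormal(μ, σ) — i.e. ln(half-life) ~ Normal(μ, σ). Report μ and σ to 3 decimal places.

μ ≈ 3.045, σ ≈ 0.214

If T ~ Lognormal(μ,σ) then ln T ~ Normal(μ,σ), so the p-quantile of ln T is μ + z_p·σ.
ln(17.4) = 2.856 and ln(21) = 3.045; z_{0.19} = -0.8779, z_{0.5} = 0.
σ = (3.045 − 2.856)/(0 − (-0.8779)) = 0.214.
μ = 2.856 − (-0.8779)·0.214 = 3.045.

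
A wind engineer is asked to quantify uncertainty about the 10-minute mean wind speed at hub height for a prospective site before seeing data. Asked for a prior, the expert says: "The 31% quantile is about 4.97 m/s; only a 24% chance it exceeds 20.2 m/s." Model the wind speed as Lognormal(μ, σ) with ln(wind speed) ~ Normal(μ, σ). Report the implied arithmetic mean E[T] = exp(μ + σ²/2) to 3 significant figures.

If T ~ Lognormal(μ,σ) then ln T ~ Normal(μ,σ), so the p-quantile of ln T is μ + z_p·σ.
ln(4.97) = 1.603 and ln(20.2) = 3.006; z_{0.31} = -0.4959, z_{0.76} = 0.7063.
σ = (3.006 − 1.603)/(0.7063 − (-0.4959)) = 1.166.
μ = 1.603 − (-0.4959)·1.166 = 2.182.
E[T] = exp(μ + σ²/2) = exp(2.182 + 0.6803) = 17.5 m/s.

E[T] ≈ 17.5 m/s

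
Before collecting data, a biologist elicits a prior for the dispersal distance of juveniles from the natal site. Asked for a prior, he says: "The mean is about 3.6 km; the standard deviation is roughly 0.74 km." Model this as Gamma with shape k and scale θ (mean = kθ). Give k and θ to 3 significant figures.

For Gamma(k, scale θ): mean = kθ, variance = kθ², so CV = 1/√k.
CV = SD/mean = 0.74/3.6 = 0.2056, hence k = 1/CV² = 23.7.
Then θ = mean/k = 3.6/23.7 = 0.152.

k ≈ 23.7, θ ≈ 0.152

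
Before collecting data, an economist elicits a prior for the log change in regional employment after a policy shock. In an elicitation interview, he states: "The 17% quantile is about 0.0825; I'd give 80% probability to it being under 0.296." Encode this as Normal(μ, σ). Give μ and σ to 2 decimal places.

For Normal(μ,σ), the p-quantile is μ + z_p·σ. Here z_{0.17} = -0.9542, z_{0.8} = 0.8416.
So 0.0825 = μ − 0.9542σ and 0.296 = μ + 0.8416σ.
Subtracting: σ = (0.296 − 0.0825)/(0.8416 − (-0.9542)) = 0.12.
Then μ = 0.0825 − (-0.9542)·0.12 = 0.20.

μ = 0.20, σ = 0.12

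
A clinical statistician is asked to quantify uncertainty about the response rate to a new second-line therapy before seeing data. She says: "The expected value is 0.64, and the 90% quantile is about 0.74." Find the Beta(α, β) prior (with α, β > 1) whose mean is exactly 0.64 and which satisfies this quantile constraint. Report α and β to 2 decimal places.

α ≈ 23.12, β ≈ 13.01

With mean 0.64 fixed, write α = 0.64s, β = 0.36s where s = α+β.
Need P(θ < 0.74) = 0.9 under Beta(0.64s, 0.36s). Normal approximation: (q−m)/√(m(1−m)/s) ≈ z_{0.9} = 1.28, so s ≈ 0.64·0.36·(1.28)²/(0.74−0.64)² = 37.8.
At s = 37.8: P(θ<0.74) ≈ 0.905. Adjusting to match 0.9 gives s ≈ 36.13.
So α = 0.64·36.13 ≈ 23.12, β = 0.36·36.13 ≈ 13.01.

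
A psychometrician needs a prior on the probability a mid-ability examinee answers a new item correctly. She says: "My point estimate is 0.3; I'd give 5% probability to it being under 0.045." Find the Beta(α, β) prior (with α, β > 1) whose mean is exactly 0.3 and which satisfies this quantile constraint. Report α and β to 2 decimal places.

α ≈ 1.48, β ≈ 3.45

With mean 0.3 fixed, write α = 0.3s, β = 0.7s where s = α+β.
Need P(θ < 0.045) = 0.05 under Beta(0.3s, 0.7s). Normal approximation: (q−m)/√(m(1−m)/s) ≈ z_{0.05} = -1.64, so s ≈ 0.3·0.7·(-1.64)²/(0.045−0.3)² = 8.7.
At s = 8.7: P(θ<0.045) ≈ 0.010. Adjusting to match 0.05 gives s ≈ 4.93.
So α = 0.3·4.93 ≈ 1.48, β = 0.7·4.93 ≈ 3.45.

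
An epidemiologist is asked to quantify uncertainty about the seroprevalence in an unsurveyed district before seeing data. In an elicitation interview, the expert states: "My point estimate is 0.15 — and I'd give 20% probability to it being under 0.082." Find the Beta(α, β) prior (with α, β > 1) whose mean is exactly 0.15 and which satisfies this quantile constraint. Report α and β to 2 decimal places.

With mean 0.15 fixed, write α = 0.15s, β = 0.85s where s = α+β.
Need P(θ < 0.082) = 0.2 under Beta(0.15s, 0.85s). Normal approximation: (q−m)/√(m(1−m)/s) ≈ z_{0.2} = -0.842, so s ≈ 0.15·0.85·(-0.842)²/(0.082−0.15)² = 19.5.
At s = 19.5: P(θ<0.082) ≈ 0.205. Adjusting to match 0.2 gives s ≈ 20.09.
So α = 0.15·20.09 ≈ 3.01, β = 0.85·20.09 ≈ 17.07.

α ≈ 3.01, β ≈ 17.07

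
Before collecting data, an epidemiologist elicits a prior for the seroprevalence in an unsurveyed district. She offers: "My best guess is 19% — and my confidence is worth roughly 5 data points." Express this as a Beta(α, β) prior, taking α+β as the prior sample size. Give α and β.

Under the effective-sample-size interpretation, Beta(α, β) has prior mean α/(α+β) and prior sample size α+β.
So α+β = 5 and α/(α+β) = 0.19, giving α = 0.19·5 = 0.95 and β = 5 − 0.95 = 4.05.

α = 0.95, β = 4.05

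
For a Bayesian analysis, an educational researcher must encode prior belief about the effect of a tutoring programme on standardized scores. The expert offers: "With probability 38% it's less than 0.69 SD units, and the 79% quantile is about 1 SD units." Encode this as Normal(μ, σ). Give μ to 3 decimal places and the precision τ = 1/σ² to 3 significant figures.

μ = 0.775, τ = 12.9

For Normal(μ,σ), the p-quantile is μ + z_p·σ. Here z_{0.38} = -0.3055, z_{0.79} = 0.8064.
So 0.69 = μ − 0.3055σ and 1 = μ + 0.8064σ.
Subtracting: σ = (1 − 0.69)/(0.8064 − (-0.3055)) = 0.279.
Then μ = 0.69 − (-0.3055)·0.279 = 0.775.
Precision τ = 1/σ² = 1/0.2788² = 12.9.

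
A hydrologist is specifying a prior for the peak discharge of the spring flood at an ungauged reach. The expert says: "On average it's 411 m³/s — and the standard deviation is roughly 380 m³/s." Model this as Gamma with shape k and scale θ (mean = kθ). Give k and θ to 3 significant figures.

k ≈ 1.17, θ ≈ 351

For Gamma(k, scale θ): mean = kθ, variance = kθ², so CV = 1/√k.
CV = SD/mean = 380/411 = 0.9246, hence k = 1/CV² = 1.17.
Then θ = mean/k = 411/1.17 = 351.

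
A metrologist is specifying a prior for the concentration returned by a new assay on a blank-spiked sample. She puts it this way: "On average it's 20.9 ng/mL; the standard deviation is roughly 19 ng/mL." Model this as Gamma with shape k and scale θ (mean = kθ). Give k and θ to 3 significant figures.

k ≈ 1.21, θ ≈ 17.3

For Gamma(k, scale θ): mean = kθ, variance = kθ², so CV = 1/√k.
CV = SD/mean = 19/20.9 = 0.9091, hence k = 1/CV² = 1.21.
Then θ = mean/k = 20.9/1.21 = 17.3.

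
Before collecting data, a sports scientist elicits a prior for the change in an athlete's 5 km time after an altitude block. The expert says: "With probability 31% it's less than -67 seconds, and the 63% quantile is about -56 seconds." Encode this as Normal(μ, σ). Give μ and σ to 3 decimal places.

μ = -60.410, σ = 13.290

For Normal(μ,σ), the p-quantile is μ + z_p·σ. Here z_{0.31} = -0.4959, z_{0.63} = 0.3319.
So -67 = μ − 0.4959σ and -56 = μ + 0.3319σ.
Subtracting: σ = (-56 − -67)/(0.3319 − (-0.4959)) = 13.290.
Then μ = -67 − (-0.4959)·13.290 = -60.410.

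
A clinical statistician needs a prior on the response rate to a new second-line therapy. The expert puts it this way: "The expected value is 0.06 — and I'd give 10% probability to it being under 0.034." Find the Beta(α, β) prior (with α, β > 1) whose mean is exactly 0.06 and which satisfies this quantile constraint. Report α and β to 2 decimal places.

With mean 0.06 fixed, write α = 0.06s, β = 0.94s where s = α+β.
Need P(θ < 0.034) = 0.1 under Beta(0.06s, 0.94s). Normal approximation: (q−m)/√(m(1−m)/s) ≈ z_{0.1} = -1.28, so s ≈ 0.06·0.94·(-1.28)²/(0.034−0.06)² = 137.0.
At s = 137.0: P(θ<0.034) ≈ 0.080. Adjusting to match 0.1 gives s ≈ 116.81.
So α = 0.06·116.81 ≈ 7.01, β = 0.94·116.81 ≈ 109.80.

α ≈ 7.01, β ≈ 109.80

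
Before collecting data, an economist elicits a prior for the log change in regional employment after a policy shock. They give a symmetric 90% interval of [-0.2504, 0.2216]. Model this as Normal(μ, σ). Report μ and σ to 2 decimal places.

A symmetric 90% interval runs μ ± z·σ with z = 1.645.
Half-width = 0.236, so σ = 0.236/1.645 = 0.14.
μ is the interval midpoint, -0.01.

μ = -0.01, σ = 0.14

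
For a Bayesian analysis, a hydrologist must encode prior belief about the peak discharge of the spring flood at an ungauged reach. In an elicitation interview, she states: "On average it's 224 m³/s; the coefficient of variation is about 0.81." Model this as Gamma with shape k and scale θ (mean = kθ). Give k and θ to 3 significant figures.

For Gamma(k, scale θ): mean = kθ, variance = kθ², so CV = 1/√k.
CV = 0.81, hence k = 1/CV² = 1.52.
Then θ = mean/k = 224/1.52 = 147.

k ≈ 1.52, θ ≈ 147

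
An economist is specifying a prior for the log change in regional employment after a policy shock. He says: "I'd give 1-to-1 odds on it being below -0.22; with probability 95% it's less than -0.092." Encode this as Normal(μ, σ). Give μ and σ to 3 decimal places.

For Normal(μ,σ), the p-quantile is μ + z_p·σ. Here z_{0.5} = 0, z_{0.95} = 1.645.
So -0.22 = μ + 0σ and -0.092 = μ + 1.645σ.
Subtracting: σ = (-0.092 − -0.22)/(1.645 − (0)) = 0.078.
Then μ = -0.22 − (0)·0.078 = -0.220.

μ = -0.220, σ = 0.078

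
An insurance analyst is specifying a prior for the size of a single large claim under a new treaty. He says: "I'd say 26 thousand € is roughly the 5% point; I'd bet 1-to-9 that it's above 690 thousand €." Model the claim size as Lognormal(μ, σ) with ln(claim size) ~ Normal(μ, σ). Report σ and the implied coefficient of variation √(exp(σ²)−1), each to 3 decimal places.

If T ~ Lognormal(μ,σ) then ln T ~ Normal(μ,σ), so the p-quantile of ln T is μ + z_p·σ.
ln(26) = 3.258 and ln(690) = 6.537; z_{0.05} = -1.645, z_{0.9} = 1.282.
σ = (6.537 − 3.258)/(1.282 − (-1.645)) = 1.120.
μ = 3.258 − (-1.645)·1.120 = 5.101.
CV = √(exp(σ²)−1) = √(exp(1.2552)−1) = 1.584.

σ ≈ 1.120, CV ≈ 1.584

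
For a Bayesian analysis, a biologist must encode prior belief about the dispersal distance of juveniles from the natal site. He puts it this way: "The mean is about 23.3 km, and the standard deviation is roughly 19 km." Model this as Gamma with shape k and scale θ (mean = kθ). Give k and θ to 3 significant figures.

For Gamma(k, scale θ): mean = kθ, variance = kθ², so CV = 1/√k.
CV = SD/mean = 19/23.3 = 0.8155, hence k = 1/CV² = 1.5.
Then θ = mean/k = 23.3/1.5 = 15.5.

k ≈ 1.5, θ ≈ 15.5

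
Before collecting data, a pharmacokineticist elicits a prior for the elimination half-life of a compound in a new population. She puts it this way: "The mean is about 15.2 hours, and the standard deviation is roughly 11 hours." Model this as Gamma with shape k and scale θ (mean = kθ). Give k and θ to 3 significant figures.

For Gamma(k, scale θ): mean = kθ, variance = kθ², so CV = 1/√k.
CV = SD/mean = 11/15.2 = 0.7237, hence k = 1/CV² = 1.91.
Then θ = mean/k = 15.2/1.91 = 7.96.

k ≈ 1.91, θ ≈ 7.96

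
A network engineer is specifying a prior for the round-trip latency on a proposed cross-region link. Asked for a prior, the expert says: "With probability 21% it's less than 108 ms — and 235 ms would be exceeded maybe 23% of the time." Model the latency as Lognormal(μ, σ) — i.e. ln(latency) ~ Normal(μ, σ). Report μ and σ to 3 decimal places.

μ ≈ 5.088, σ ≈ 0.503

If T ~ Lognormal(μ,σ) then ln T ~ Normal(μ,σ), so the p-quantile of ln T is μ + z_p·σ.
ln(108) = 4.682 and ln(235) = 5.46; z_{0.21} = -0.8064, z_{0.77} = 0.7388.
σ = (5.46 − 4.682)/(0.7388 − (-0.8064)) = 0.503.
μ = 4.682 − (-0.8064)·0.503 = 5.088.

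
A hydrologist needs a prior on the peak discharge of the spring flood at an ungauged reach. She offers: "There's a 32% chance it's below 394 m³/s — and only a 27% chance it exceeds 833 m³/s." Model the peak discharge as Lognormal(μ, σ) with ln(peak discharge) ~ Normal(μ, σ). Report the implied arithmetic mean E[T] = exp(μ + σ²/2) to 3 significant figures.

If T ~ Lognormal(μ,σ) then ln T ~ Normal(μ,σ), so the p-quantile of ln T is μ + z_p·σ.
ln(394) = 5.976 and ln(833) = 6.725; z_{0.32} = -0.4677, z_{0.73} = 0.6128.
σ = (6.725 − 5.976)/(0.6128 − (-0.4677)) = 0.693.
μ = 5.976 − (-0.4677)·0.693 = 6.300.
E[T] = exp(μ + σ²/2) = exp(6.300 + 0.2401) = 693 m³/s.

E[T] ≈ 693 m³/s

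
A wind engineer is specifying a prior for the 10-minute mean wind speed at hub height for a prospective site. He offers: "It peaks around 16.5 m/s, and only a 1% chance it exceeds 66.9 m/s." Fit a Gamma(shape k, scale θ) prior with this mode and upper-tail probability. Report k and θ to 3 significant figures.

Gamma(k,θ) with k>1 has mode (k−1)θ, so θ = 16.5/(k−1).
Need P(X < 66.9) = 0.99 with θ tied to k this way. Start at k = 2, θ = 16.5: P(X<66.9) ≈ 0.912.
Too low — raise k to concentrate. Iterating converges to k ≈ 3.13.
Then θ = 16.5/(3.13−1) ≈ 7.76.

k ≈ 3.13, θ ≈ 7.76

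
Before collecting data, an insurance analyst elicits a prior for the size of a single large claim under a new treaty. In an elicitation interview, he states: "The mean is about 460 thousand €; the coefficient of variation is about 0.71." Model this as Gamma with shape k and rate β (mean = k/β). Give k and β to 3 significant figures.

k ≈ 1.98, β ≈ 0.00431

For Gamma(k, rate β): mean = k/β, variance = k/β², so CV = 1/√k.
CV = 0.71, hence k = 1/CV² = 1.98.
Then β = k/mean = 1.98/460 = 0.00431.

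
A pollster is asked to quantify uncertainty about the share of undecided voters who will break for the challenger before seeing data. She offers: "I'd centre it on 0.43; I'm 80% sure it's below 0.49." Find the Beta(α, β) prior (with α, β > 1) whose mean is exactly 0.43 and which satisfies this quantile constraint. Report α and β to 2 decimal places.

α ≈ 20.60, β ≈ 27.30

With mean 0.43 fixed, write α = 0.43s, β = 0.57s where s = α+β.
Need P(θ < 0.49) = 0.8 under Beta(0.43s, 0.57s). Normal approximation: (q−m)/√(m(1−m)/s) ≈ z_{0.8} = 0.842, so s ≈ 0.43·0.57·(0.842)²/(0.49−0.43)² = 48.2.
At s = 48.2: P(θ<0.49) ≈ 0.801. Adjusting to match 0.8 gives s ≈ 47.90.
So α = 0.43·47.90 ≈ 20.60, β = 0.57·47.90 ≈ 27.30.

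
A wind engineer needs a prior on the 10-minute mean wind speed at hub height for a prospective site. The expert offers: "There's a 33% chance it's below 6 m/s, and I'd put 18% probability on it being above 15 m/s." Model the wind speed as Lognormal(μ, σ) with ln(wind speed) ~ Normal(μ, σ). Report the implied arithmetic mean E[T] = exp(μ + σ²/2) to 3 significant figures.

If T ~ Lognormal(μ,σ) then ln T ~ Normal(μ,σ), so the p-quantile of ln T is μ + z_p·σ.
ln(6) = 1.792 and ln(15) = 2.708; z_{0.33} = -0.4399, z_{0.82} = 0.9154.
σ = (2.708 − 1.792)/(0.9154 − (-0.4399)) = 0.676.
μ = 1.792 − (-0.4399)·0.676 = 2.089.
E[T] = exp(μ + σ²/2) = exp(2.089 + 0.2285) = 10.2 m/s.

E[T] ≈ 10.2 m/s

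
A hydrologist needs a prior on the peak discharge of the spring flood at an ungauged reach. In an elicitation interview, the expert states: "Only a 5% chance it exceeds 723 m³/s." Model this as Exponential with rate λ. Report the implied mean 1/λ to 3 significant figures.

P(T > 723.0) = e^(−λ·723.0) = 0.05, so λ = −ln(0.05)/723.0 = 0.00414.
Mean = 1/λ = 241 m³/s.

mean ≈ 241 m³/s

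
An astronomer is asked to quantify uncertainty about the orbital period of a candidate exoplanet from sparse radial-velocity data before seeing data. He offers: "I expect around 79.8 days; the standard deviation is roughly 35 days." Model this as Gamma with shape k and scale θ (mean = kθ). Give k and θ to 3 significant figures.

For Gamma(k, scale θ): mean = kθ, variance = kθ², so CV = 1/√k.
CV = SD/mean = 35/79.8 = 0.4386, hence k = 1/CV² = 5.2.
Then θ = mean/k = 79.8/5.2 = 15.4.

k ≈ 5.2, θ ≈ 15.4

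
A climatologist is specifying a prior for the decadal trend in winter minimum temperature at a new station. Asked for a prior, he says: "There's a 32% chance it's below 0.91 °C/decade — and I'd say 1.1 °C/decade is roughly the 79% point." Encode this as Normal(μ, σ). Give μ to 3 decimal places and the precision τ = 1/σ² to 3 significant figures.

μ = 0.980, τ = 45

The p-quantile of Normal(μ,σ) is μ + z_p·σ, with z_{0.32} = -0.4677 and z_{0.79} = 0.8064.
Eliminate σ: μ = (z₂·x₁ − z₁·x₂)/(z₂ − z₁) = (0.8064·0.91 − (-0.4677)·1.1)/1.274 = 0.980.
Then σ = (x₂ − x₁)/(z₂ − z₁) = (1.1 − 0.91)/1.274 = 0.149.
Precision τ = 1/σ² = 1/0.1491² = 45.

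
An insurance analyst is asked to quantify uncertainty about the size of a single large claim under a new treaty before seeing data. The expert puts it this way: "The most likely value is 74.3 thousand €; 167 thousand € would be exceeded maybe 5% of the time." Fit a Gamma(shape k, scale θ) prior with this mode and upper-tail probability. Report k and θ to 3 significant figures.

Gamma(k,θ) with k>1 has mode (k−1)θ, so θ = 74.3/(k−1).
Need P(X < 167) = 0.95 with θ tied to k this way. Start at k = 2, θ = 74.3: P(X<167) ≈ 0.657.
Too low — raise k to concentrate. Iterating converges to k ≈ 5.19.
Then θ = 74.3/(5.19−1) ≈ 17.7.

k ≈ 5.19, θ ≈ 17.7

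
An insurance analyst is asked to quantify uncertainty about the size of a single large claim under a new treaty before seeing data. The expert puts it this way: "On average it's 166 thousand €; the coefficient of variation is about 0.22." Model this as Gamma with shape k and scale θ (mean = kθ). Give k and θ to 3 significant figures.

For Gamma(k, scale θ): mean = kθ, variance = kθ², so CV = 1/√k.
CV = 0.22, hence k = 1/CV² = 20.7.
Then θ = mean/k = 166/20.7 = 8.03.

k ≈ 20.7, θ ≈ 8.03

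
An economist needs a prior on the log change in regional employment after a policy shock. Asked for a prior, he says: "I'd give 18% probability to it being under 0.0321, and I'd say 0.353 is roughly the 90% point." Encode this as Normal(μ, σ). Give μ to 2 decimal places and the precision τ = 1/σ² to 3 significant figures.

μ = 0.17, τ = 46.9

For Normal(μ,σ), the p-quantile is μ + z_p·σ. Here z_{0.18} = -0.9154, z_{0.9} = 1.282.
So 0.0321 = μ − 0.9154σ and 0.353 = μ + 1.282σ.
Subtracting: σ = (0.353 − 0.0321)/(1.282 − (-0.9154)) = 0.15.
Then μ = 0.0321 − (-0.9154)·0.15 = 0.17.
Precision τ = 1/σ² = 1/0.1461² = 46.9.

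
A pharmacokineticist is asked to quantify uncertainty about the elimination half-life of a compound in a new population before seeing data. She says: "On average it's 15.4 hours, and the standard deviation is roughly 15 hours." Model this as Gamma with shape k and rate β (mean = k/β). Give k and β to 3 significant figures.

For Gamma(k, rate β): mean = k/β, variance = k/β², so CV = 1/√k.
CV = SD/mean = 15/15.4 = 0.974, hence k = 1/CV² = 1.05.
Then β = k/mean = 1.05/15.4 = 0.0684.

k ≈ 1.05, β ≈ 0.0684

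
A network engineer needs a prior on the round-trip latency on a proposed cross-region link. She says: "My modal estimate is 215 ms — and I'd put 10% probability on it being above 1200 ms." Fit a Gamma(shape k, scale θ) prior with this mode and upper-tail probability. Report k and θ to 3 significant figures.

k ≈ 1.58, θ ≈ 369

Gamma(k,θ) with k>1 has mode (k−1)θ, so θ = 215/(k−1).
Need P(X < 1200) = 0.9 with θ tied to k this way. Start at k = 2, θ = 215: P(X<1200) ≈ 0.975.
Too high — lower k to spread out. Iterating converges to k ≈ 1.58.
Then θ = 215/(1.58−1) ≈ 369.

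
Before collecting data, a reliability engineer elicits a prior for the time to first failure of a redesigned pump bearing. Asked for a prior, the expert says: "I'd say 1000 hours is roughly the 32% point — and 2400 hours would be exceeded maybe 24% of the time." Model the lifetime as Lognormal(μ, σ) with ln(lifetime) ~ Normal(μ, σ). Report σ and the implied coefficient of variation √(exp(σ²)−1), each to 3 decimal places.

If T ~ Lognormal(μ,σ) then ln T ~ Normal(μ,σ), so the p-quantile of ln T is μ + z_p·σ.
ln(1000) = 6.908 and ln(2400) = 7.783; z_{0.32} = -0.4677, z_{0.76} = 0.7063.
σ = (7.783 − 6.908)/(0.7063 − (-0.4677)) = 0.746.
μ = 6.908 − (-0.4677)·0.746 = 7.257.
CV = √(exp(σ²)−1) = √(exp(0.5561)−1) = 0.862.

σ ≈ 0.746, CV ≈ 0.862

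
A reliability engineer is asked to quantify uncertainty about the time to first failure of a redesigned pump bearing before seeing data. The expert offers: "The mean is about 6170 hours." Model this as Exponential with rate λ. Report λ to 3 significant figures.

Exponential mean = 1/λ, so λ = 1/6170.0 = 0.000162.

λ ≈ 0.000162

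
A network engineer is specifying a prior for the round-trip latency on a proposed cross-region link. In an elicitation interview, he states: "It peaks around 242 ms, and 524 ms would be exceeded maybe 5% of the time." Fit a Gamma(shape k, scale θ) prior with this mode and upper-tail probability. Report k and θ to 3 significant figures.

k ≈ 5.62, θ ≈ 52.4

Gamma(k,θ) with k>1 has mode (k−1)θ, so θ = 242/(k−1).
Need P(X < 524) = 0.95 with θ tied to k this way. Start at k = 2, θ = 242: P(X<524) ≈ 0.637.
Too low — raise k to concentrate. Iterating converges to k ≈ 5.62.
Then θ = 242/(5.62−1) ≈ 52.4.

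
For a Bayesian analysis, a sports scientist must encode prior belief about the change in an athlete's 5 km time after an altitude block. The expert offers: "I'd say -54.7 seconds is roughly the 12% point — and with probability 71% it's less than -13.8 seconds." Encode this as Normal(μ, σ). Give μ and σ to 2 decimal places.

μ = -26.90, σ = 23.66

The p-quantile of Normal(μ,σ) is μ + z_p·σ, with z_{0.12} = -1.175 and z_{0.71} = 0.5534.
Eliminate σ: μ = (z₂·x₁ − z₁·x₂)/(z₂ − z₁) = (0.5534·-54.7 − (-1.175)·-13.8)/1.728 = -26.90.
Then σ = (x₂ − x₁)/(z₂ − z₁) = (-13.8 − -54.7)/1.728 = 23.66.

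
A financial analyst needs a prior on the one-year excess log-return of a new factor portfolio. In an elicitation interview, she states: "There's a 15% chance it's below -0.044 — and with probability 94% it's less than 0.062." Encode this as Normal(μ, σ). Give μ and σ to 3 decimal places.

The p-quantile of Normal(μ,σ) is μ + z_p·σ, with z_{0.15} = -1.036 and z_{0.94} = 1.555.
Eliminate σ: μ = (z₂·x₁ − z₁·x₂)/(z₂ − z₁) = (1.555·-0.044 − (-1.036)·0.062)/2.591 = -0.002.
Then σ = (x₂ − x₁)/(z₂ − z₁) = (0.062 − -0.044)/2.591 = 0.041.

μ = -0.002, σ = 0.041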